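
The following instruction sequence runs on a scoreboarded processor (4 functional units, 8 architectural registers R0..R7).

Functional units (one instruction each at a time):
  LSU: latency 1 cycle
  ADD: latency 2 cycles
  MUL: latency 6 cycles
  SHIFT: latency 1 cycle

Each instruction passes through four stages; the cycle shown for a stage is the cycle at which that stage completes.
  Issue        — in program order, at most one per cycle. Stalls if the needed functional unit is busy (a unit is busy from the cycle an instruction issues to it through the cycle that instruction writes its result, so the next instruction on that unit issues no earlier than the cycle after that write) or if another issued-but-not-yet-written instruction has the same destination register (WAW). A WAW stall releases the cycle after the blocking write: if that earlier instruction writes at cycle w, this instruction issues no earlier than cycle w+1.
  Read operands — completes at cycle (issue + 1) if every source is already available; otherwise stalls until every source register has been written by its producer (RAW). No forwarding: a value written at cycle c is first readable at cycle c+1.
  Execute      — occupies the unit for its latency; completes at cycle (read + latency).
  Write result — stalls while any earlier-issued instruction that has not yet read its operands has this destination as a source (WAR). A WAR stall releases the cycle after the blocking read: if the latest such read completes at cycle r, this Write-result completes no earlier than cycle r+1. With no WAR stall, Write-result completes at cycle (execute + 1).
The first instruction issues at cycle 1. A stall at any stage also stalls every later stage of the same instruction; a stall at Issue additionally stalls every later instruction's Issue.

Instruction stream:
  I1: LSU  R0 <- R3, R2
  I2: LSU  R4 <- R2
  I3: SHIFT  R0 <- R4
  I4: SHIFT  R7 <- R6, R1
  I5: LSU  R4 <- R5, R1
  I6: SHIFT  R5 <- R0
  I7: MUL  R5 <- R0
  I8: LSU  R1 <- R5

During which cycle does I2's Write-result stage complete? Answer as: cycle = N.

cycle = 8

c1: issue I1 (LSU)
c2: I1 read-ops
c3: I1 finished on LSU
c4: I1→R0
c5: issue I2 (LSU)
c6: I2 read-ops; issue I3 (SHIFT)
c7: I2 finished on LSU
c8: I2→R4
c9: I3 read-ops
c10: I3 finished on SHIFT
c11: I3→R0
c12: issue I4 (SHIFT)
c13: I4 read-ops; issue I5 (LSU)
c14: I4 finished on SHIFT; I5 read-ops
c15: I4→R7; I5 finished on LSU
c16: I5→R4; issue I6 (SHIFT)
c17: I6 read-ops
c18: I6 finished on SHIFT
c19: I6→R5
c20: issue I7 (MUL)
c21: I7 read-ops; issue I8 (LSU)
c27: I7 finished on MUL
c28: I7→R5
c29: I8 read-ops
c30: I8 finished on LSU
c31: I8→R1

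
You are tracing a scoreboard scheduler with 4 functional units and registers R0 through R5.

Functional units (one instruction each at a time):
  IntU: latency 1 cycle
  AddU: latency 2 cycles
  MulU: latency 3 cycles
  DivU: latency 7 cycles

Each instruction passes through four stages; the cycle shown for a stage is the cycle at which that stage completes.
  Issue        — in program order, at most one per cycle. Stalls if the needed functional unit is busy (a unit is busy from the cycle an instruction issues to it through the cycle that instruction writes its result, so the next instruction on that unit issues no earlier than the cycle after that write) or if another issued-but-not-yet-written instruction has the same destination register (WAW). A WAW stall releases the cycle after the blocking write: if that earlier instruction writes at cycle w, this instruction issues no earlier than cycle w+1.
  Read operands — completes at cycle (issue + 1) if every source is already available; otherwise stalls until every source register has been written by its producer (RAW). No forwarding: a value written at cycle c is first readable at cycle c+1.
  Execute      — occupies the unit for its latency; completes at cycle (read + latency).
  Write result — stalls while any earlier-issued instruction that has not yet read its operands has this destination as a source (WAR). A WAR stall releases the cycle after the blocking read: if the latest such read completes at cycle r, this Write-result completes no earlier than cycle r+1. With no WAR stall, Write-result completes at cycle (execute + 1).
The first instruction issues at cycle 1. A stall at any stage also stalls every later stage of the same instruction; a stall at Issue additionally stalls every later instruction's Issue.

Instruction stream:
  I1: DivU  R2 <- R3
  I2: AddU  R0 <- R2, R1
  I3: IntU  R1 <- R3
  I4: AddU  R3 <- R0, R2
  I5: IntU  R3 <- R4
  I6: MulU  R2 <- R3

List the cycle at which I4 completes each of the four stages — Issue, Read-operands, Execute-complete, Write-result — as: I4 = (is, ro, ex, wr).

I4 = (15, 16, 18, 19)

t=1  issue I1 (DivU)
t=2  I1 read-ops, issue I2 (AddU)
t=3  issue I3 (IntU)
t=4  I3 read-ops
t=5  I3 finished on IntU
t=9  I1 finished on DivU
t=10  I1→R2
t=11  I2 read-ops
t=12  I3→R1
t=13  I2 finished on AddU
t=14  I2→R0
t=15  issue I4 (AddU)
t=16  I4 read-ops
t=18  I4 finished on AddU
t=19  I4→R3
t=20  issue I5 (IntU)
t=21  I5 read-ops, issue I6 (MulU)
t=22  I5 finished on IntU
t=23  I5→R3
t=24  I6 read-ops
t=27  I6 finished on MulU
t=28  I6→R2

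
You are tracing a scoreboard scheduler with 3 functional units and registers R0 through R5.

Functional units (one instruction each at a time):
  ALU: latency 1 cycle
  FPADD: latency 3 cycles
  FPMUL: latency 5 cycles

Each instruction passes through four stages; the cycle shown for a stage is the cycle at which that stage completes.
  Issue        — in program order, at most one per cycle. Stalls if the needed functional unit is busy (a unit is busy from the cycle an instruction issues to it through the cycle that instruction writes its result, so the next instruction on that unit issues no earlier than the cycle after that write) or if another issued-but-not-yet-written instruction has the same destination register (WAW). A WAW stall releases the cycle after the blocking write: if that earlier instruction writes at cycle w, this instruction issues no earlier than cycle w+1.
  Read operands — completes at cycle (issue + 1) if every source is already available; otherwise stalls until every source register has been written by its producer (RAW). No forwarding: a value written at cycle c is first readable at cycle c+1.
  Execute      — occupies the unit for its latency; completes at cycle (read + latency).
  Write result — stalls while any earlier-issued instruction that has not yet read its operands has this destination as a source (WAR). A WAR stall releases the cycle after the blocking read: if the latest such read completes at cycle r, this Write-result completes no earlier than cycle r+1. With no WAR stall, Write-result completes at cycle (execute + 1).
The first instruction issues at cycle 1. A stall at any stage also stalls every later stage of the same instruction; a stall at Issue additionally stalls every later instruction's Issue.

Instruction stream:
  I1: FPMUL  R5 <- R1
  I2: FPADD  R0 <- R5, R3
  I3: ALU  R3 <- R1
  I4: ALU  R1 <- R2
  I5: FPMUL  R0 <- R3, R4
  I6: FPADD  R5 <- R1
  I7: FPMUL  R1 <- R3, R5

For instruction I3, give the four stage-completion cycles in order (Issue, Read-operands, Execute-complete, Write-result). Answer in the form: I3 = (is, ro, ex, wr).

I3 = (3, 4, 5, 10)

t=1  I1 issues→FPMUL
t=2  I1 reads | I2 issues→FPADD
t=3  I3 issues→ALU
t=4  I3 reads
t=5  I3 exec-done
t=7  I1 exec-done
t=8  I1 writes R5
t=9  I2 reads
t=10  I3 writes R3
t=11  I4 issues→ALU
t=12  I2 exec-done | I4 reads
t=13  I2 writes R0 | I4 exec-done
t=14  I4 writes R1 | I5 issues→FPMUL
t=15  I5 reads | I6 issues→FPADD
t=16  I6 reads
t=19  I6 exec-done
t=20  I5 exec-done | I6 writes R5
t=21  I5 writes R0
t=22  I7 issues→FPMUL
t=23  I7 reads
t=28  I7 exec-done
t=29  I7 writes R1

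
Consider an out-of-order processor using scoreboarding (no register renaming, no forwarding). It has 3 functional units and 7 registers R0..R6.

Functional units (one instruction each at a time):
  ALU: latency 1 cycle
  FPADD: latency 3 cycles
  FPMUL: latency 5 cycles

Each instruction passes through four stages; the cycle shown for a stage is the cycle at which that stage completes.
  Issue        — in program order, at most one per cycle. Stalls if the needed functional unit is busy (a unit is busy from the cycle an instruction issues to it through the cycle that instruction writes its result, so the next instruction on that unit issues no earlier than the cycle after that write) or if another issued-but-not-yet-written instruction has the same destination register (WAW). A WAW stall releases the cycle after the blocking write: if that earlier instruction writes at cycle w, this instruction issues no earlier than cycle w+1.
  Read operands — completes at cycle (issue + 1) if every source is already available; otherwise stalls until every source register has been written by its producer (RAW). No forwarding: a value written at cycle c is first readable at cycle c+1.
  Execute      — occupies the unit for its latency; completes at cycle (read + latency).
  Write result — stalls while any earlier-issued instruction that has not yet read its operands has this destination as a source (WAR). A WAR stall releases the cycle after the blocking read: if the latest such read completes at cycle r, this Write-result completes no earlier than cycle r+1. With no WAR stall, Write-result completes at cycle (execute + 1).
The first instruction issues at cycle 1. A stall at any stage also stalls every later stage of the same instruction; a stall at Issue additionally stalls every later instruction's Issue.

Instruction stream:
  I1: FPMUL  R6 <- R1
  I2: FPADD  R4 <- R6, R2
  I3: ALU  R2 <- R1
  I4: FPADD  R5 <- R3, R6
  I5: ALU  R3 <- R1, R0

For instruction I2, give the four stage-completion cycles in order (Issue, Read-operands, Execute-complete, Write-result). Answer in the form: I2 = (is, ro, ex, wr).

I2 = (2, 9, 12, 13)

I1  is:1  ro:2  ex:7  wr:8
I2  is:2  ro:9  ex:12  wr:13  — RAW R6: wait I1 write@8
I3  is:3  ro:4  ex:5  wr:10  — WAR R2: wait I2 read@9
I4  is:14  ro:15  ex:18  wr:19  — struct: FPADD busy until I2 writes@13
I5  is:15  ro:16  ex:17  wr:18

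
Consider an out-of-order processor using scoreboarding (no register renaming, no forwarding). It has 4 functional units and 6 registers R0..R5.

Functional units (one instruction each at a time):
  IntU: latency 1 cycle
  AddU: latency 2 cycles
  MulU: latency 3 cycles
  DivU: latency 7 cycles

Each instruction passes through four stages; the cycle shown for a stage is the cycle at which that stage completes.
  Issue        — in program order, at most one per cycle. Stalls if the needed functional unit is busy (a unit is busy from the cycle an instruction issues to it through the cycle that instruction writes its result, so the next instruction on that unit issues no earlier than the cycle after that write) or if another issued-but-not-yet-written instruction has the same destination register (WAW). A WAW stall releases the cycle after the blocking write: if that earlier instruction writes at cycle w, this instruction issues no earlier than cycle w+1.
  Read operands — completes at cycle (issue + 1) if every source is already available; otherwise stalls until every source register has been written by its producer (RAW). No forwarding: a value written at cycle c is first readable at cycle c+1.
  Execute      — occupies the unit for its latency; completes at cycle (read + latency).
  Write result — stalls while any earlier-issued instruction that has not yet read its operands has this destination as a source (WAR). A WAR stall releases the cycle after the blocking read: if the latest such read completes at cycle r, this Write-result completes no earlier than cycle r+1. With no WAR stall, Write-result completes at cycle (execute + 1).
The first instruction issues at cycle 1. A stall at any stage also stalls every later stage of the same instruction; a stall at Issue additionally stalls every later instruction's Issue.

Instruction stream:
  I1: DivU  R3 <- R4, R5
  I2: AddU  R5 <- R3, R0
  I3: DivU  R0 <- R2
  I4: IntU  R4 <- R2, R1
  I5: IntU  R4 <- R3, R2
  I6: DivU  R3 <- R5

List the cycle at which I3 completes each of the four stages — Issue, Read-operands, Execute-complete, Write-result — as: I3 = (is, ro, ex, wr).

I3 = (11, 12, 19, 20)

c1: I1→DivU
c2: I1 RO; I2→AddU
c9: I1 EX
c10: I1 WR R3
c11: I2 RO; I3→DivU
c12: I3 RO; I4→IntU
c13: I2 EX; I4 RO
c14: I2 WR R5; I4 EX
c15: I4 WR R4
c16: I5→IntU
c17: I5 RO
c18: I5 EX
c19: I3 EX; I5 WR R4
c20: I3 WR R0
c21: I6→DivU
c22: I6 RO
c29: I6 EX
c30: I6 WR R3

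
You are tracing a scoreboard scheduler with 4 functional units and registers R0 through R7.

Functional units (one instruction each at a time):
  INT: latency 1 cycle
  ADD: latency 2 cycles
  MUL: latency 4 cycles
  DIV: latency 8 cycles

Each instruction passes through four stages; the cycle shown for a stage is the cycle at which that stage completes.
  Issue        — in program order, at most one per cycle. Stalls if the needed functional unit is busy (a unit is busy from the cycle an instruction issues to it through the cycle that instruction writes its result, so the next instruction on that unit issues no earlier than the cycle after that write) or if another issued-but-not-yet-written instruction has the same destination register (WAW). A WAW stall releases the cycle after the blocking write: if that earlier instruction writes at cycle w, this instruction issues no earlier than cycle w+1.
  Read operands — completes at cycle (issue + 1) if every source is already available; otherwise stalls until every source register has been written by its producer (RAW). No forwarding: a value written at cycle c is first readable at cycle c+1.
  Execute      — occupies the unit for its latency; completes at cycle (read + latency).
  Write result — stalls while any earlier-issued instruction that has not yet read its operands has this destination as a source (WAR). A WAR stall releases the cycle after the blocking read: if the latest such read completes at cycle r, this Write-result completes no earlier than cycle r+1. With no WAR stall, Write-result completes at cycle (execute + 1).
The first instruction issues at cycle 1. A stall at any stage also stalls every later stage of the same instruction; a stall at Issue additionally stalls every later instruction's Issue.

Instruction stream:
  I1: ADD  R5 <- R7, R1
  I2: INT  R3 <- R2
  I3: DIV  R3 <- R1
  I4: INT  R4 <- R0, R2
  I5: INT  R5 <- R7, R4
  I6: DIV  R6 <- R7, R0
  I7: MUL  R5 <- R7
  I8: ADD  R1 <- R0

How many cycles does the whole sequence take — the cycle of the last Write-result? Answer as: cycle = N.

cycle = 27

t=1  issue I1 (ADD)
t=2  I1 read-ops, issue I2 (INT)
t=3  I2 read-ops
t=4  I1 finished on ADD, I2 finished on INT
t=5  I1→R5, I2→R3
t=6  issue I3 (DIV)
t=7  I3 read-ops, issue I4 (INT)
t=8  I4 read-ops
t=9  I4 finished on INT
t=10  I4→R4
t=11  issue I5 (INT)
t=12  I5 read-ops
t=13  I5 finished on INT
t=14  I5→R5
t=15  I3 finished on DIV
t=16  I3→R3
t=17  issue I6 (DIV)
t=18  I6 read-ops, issue I7 (MUL)
t=19  I7 read-ops, issue I8 (ADD)
t=20  I8 read-ops
t=22  I8 finished on ADD
t=23  I7 finished on MUL, I8→R1
t=24  I7→R5
t=26  I6 finished on DIV
t=27  I6→R6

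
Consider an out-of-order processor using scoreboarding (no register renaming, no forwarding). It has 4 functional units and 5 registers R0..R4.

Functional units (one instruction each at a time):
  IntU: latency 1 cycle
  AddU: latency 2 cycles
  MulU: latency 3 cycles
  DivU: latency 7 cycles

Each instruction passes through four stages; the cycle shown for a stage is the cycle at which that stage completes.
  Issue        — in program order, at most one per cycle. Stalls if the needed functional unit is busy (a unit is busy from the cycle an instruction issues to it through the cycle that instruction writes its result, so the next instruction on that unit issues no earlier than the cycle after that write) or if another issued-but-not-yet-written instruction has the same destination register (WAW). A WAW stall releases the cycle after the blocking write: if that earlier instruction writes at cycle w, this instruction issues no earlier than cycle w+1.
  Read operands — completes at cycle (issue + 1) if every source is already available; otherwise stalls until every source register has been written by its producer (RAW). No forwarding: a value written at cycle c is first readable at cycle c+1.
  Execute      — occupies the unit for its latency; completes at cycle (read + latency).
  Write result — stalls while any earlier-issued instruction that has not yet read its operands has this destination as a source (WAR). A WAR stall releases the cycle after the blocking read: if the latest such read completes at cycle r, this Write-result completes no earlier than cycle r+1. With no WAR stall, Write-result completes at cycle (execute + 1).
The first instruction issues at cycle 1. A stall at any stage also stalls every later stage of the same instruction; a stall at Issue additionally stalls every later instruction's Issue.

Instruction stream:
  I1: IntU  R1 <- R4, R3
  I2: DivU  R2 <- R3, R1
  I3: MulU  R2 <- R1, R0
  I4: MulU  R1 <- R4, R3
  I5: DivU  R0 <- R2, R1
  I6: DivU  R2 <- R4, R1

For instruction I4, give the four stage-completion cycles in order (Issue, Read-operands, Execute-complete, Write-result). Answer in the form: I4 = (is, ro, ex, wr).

I4 = (20, 21, 24, 25)

cycle 1: I1→IntU
cycle 2: I1 RO · I2→DivU
cycle 3: I1 EX
cycle 4: I1 WR R1
cycle 5: I2 RO
cycle 12: I2 EX
cycle 13: I2 WR R2
cycle 14: I3→MulU
cycle 15: I3 RO
cycle 18: I3 EX
cycle 19: I3 WR R2
cycle 20: I4→MulU
cycle 21: I4 RO · I5→DivU
cycle 24: I4 EX
cycle 25: I4 WR R1
cycle 26: I5 RO
cycle 33: I5 EX
cycle 34: I5 WR R0
cycle 35: I6→DivU
cycle 36: I6 RO
cycle 43: I6 EX
cycle 44: I6 WR R2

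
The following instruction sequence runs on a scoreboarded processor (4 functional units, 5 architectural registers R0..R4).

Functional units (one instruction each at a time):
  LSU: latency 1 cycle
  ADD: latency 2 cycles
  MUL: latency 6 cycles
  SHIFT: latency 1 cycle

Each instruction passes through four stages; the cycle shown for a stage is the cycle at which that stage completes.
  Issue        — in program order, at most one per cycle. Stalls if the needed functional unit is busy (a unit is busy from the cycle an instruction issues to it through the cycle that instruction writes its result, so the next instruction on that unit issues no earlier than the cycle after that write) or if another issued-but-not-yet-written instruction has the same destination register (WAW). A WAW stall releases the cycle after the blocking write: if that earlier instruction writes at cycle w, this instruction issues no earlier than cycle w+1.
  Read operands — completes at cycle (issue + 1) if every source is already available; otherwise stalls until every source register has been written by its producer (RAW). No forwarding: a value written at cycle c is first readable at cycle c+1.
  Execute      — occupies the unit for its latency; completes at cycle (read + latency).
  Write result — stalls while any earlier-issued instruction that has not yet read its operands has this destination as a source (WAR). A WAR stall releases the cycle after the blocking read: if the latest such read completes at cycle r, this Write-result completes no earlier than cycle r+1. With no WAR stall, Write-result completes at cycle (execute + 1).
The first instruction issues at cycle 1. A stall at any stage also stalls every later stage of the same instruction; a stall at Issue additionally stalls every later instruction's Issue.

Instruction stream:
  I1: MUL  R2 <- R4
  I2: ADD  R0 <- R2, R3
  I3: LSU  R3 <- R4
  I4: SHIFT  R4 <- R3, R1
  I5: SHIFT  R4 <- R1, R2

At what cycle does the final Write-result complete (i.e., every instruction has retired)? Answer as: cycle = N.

1) issue 1, read 2, done 8, write 9
2) issue 2, read 10, done 12, write 13  <RAW R2: wait I1 write@9>
3) issue 3, read 4, done 5, write 11  <WAR R3: wait I2 read@10>
4) issue 4, read 12, done 13, write 14  <RAW R3: wait I3 write@11>
5) issue 15, read 16, done 17, write 18  <struct: SHIFT busy until I4 writes@14>

cycle = 18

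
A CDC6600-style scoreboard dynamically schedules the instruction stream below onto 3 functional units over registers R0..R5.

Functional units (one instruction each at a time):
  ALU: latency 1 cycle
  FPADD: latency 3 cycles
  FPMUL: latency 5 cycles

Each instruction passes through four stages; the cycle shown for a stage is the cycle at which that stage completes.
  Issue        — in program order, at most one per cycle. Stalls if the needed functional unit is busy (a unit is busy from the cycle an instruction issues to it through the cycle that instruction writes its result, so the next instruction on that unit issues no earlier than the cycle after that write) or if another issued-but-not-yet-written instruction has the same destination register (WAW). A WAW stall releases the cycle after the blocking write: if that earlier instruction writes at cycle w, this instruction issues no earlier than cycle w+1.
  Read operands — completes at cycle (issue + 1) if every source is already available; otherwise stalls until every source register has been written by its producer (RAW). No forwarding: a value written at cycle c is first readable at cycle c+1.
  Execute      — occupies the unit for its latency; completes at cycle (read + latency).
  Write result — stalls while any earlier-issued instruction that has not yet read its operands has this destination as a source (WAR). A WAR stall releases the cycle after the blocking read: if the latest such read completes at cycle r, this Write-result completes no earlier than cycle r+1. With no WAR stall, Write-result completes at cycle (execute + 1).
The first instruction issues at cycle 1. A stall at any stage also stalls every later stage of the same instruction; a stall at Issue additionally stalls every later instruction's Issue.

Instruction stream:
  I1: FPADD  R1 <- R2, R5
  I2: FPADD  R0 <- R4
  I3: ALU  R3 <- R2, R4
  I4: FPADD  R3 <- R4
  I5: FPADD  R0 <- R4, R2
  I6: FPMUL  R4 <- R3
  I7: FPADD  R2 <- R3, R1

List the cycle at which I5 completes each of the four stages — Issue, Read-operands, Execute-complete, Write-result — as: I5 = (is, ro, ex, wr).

[1] I1 issues→FPADD
[2] I1 reads
[5] I1 exec-done
[6] I1 writes R1
[7] I2 issues→FPADD
[8] I2 reads, I3 issues→ALU
[9] I3 reads
[10] I3 exec-done
[11] I2 exec-done, I3 writes R3
[12] I2 writes R0
[13] I4 issues→FPADD
[14] I4 reads
[17] I4 exec-done
[18] I4 writes R3
[19] I5 issues→FPADD
[20] I5 reads, I6 issues→FPMUL
[21] I6 reads
[23] I5 exec-done
[24] I5 writes R0
[25] I7 issues→FPADD
[26] I6 exec-done, I7 reads
[27] I6 writes R4
[29] I7 exec-done
[30] I7 writes R2

I5 = (19, 20, 23, 24)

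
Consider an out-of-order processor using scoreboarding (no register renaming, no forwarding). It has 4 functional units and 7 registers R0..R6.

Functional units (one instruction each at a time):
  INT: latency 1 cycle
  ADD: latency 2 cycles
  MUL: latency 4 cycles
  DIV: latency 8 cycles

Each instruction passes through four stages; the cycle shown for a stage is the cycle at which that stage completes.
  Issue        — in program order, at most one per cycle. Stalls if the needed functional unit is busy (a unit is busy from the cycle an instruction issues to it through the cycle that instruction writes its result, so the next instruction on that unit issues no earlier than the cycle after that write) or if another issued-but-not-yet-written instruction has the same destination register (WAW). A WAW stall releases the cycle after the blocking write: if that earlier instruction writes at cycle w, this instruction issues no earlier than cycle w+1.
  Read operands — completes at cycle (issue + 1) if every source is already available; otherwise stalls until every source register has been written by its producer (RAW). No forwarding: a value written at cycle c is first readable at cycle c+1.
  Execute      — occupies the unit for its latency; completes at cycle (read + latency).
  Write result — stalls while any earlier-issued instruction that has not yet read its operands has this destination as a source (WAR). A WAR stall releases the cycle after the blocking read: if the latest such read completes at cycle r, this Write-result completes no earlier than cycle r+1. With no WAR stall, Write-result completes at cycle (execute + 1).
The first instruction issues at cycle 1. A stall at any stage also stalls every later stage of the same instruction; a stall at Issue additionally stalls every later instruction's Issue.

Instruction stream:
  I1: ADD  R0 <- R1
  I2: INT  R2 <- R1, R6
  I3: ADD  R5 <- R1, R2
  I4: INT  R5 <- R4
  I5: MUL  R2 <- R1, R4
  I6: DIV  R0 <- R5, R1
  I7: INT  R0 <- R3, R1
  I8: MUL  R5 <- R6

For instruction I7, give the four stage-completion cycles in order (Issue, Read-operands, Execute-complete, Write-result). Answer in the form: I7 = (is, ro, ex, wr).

I7 = (25, 26, 27, 28)

I1: IS=1 RO=2 EX=4 WR=5
I2: IS=2 RO=3 EX=4 WR=5
I3: IS=6 RO=7 EX=9 WR=10  [struct: ADD busy until I1 writes@5]
I4: IS=11 RO=12 EX=13 WR=14  [WAW R5: wait I3 write@10]
I5: IS=12 RO=13 EX=17 WR=18
I6: IS=13 RO=15 EX=23 WR=24  [RAW R5: wait I4 write@14]
I7: IS=25 RO=26 EX=27 WR=28  [WAW R0: wait I6 write@24]
I8: IS=26 RO=27 EX=31 WR=32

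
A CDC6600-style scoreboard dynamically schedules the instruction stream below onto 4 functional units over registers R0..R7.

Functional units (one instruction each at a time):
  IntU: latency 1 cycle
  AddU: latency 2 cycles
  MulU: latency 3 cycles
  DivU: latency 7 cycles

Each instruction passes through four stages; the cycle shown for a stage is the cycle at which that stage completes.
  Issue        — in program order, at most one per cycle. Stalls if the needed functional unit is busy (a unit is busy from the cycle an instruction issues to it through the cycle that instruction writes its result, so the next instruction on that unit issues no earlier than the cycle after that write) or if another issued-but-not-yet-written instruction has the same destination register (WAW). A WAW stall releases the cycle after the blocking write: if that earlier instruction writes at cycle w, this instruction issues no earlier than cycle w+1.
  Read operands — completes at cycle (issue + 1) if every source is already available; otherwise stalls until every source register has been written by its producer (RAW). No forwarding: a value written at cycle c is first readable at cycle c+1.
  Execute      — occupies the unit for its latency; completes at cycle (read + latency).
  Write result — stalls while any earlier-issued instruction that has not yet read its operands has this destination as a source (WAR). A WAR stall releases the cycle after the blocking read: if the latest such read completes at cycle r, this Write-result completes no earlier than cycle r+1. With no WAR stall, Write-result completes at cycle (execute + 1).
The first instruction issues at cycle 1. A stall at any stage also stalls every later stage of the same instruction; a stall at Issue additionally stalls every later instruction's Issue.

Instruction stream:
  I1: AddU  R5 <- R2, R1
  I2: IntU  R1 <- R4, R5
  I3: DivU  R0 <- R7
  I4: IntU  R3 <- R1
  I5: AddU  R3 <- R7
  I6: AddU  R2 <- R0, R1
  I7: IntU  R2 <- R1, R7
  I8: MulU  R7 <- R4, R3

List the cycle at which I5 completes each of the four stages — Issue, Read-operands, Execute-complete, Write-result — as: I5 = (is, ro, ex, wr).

I5 = (13, 14, 16, 17)

1) issue 1, read 2, done 4, write 5
2) issue 2, read 6, done 7, write 8  <RAW R5: wait I1 write@5>
3) issue 3, read 4, done 11, write 12
4) issue 9, read 10, done 11, write 12  <struct: IntU busy until I2 writes@8>
5) issue 13, read 14, done 16, write 17  <WAW R3: wait I4 write@12>
6) issue 18, read 19, done 21, write 22  <struct: AddU busy until I5 writes@17>
7) issue 23, read 24, done 25, write 26  <WAW R2: wait I6 write@22>
8) issue 24, read 25, done 28, write 29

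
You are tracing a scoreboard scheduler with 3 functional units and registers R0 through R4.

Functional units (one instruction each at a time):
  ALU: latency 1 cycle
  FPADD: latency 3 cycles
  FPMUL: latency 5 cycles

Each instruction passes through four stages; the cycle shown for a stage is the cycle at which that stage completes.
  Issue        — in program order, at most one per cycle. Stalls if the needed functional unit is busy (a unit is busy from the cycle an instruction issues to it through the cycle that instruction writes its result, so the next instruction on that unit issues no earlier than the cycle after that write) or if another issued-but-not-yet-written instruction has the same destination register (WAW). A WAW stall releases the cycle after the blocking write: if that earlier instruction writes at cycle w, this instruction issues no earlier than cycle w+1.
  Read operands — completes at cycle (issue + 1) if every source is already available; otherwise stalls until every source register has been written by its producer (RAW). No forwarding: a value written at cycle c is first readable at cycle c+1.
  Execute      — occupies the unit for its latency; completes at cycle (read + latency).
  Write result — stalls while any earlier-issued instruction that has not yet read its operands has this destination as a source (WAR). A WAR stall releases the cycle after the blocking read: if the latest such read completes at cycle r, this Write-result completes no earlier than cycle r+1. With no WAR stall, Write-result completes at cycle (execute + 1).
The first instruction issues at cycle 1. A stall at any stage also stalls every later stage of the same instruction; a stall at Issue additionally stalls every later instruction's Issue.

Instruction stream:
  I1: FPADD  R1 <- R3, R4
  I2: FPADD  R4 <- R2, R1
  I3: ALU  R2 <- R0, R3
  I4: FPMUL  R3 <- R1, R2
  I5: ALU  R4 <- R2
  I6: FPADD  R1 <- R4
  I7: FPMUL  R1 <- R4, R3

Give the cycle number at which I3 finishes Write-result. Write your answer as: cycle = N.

cycle = 11

I1: IS=1 RO=2 EX=5 WR=6
I2: IS=7 RO=8 EX=11 WR=12  [struct: FPADD busy until I1 writes@6]
I3: IS=8 RO=9 EX=10 WR=11
I4: IS=9 RO=12 EX=17 WR=18  [RAW R2: wait I3 write@11]
I5: IS=13 RO=14 EX=15 WR=16  [WAW R4: wait I2 write@12]
I6: IS=14 RO=17 EX=20 WR=21  [RAW R4: wait I5 write@16]
I7: IS=22 RO=23 EX=28 WR=29  [WAW R1: wait I6 write@21]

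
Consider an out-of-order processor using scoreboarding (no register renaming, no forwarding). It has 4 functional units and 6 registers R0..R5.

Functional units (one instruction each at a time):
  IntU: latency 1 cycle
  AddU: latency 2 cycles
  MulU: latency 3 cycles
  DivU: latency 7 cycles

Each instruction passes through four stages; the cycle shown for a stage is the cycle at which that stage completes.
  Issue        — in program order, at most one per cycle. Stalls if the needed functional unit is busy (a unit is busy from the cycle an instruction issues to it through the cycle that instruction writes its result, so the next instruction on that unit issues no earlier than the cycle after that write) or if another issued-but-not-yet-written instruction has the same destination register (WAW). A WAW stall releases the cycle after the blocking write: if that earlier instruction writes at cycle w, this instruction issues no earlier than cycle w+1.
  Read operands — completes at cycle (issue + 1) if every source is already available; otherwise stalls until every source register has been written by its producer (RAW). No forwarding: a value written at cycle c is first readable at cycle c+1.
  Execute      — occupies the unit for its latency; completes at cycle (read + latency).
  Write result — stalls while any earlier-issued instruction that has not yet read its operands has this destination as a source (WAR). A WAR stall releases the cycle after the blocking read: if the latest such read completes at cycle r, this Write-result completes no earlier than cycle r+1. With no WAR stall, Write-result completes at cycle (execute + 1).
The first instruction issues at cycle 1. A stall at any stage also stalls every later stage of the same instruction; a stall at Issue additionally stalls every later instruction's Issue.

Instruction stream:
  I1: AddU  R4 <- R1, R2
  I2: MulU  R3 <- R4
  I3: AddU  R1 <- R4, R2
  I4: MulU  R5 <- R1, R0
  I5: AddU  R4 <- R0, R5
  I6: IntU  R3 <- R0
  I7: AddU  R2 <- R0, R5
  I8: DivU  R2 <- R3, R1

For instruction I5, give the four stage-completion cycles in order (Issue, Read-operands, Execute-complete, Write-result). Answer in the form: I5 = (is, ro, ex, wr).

cycle 1: I1 issues→AddU
cycle 2: I1 reads; I2 issues→MulU
cycle 4: I1 exec-done
cycle 5: I1 writes R4
cycle 6: I2 reads; I3 issues→AddU
cycle 7: I3 reads
cycle 9: I2 exec-done; I3 exec-done
cycle 10: I2 writes R3; I3 writes R1
cycle 11: I4 issues→MulU
cycle 12: I4 reads; I5 issues→AddU
cycle 13: I6 issues→IntU
cycle 14: I6 reads
cycle 15: I4 exec-done; I6 exec-done
cycle 16: I4 writes R5; I6 writes R3
cycle 17: I5 reads
cycle 19: I5 exec-done
cycle 20: I5 writes R4
cycle 21: I7 issues→AddU
cycle 22: I7 reads
cycle 24: I7 exec-done
cycle 25: I7 writes R2
cycle 26: I8 issues→DivU
cycle 27: I8 reads
cycle 34: I8 exec-done
cycle 35: I8 writes R2

I5 = (12, 17, 19, 20)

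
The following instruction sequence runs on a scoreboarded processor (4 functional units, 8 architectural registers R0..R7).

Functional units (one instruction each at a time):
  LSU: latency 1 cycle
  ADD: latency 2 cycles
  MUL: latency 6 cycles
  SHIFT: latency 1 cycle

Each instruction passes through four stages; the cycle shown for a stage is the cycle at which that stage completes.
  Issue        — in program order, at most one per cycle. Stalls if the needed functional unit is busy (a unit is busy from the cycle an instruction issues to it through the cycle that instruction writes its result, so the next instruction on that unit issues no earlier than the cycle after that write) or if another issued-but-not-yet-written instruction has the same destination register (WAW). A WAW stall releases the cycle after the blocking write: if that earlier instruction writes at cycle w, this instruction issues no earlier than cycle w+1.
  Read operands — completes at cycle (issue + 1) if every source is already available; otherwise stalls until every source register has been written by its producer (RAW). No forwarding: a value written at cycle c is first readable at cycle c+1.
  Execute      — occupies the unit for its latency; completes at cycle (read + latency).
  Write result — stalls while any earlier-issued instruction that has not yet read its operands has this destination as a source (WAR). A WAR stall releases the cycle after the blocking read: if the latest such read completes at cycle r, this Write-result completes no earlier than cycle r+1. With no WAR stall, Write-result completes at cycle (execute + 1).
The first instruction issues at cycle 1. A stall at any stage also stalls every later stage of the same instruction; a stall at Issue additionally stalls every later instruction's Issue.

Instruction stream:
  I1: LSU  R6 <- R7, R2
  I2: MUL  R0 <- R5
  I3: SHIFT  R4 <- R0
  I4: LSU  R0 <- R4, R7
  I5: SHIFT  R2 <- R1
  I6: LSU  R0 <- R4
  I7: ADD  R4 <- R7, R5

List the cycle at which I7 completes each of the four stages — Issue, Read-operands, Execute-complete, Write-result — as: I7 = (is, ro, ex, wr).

I7 = (18, 19, 21, 22)

c1: I1 issues→LSU
c2: I1 reads · I2 issues→MUL
c3: I1 exec-done · I2 reads · I3 issues→SHIFT
c4: I1 writes R6
c9: I2 exec-done
c10: I2 writes R0
c11: I3 reads · I4 issues→LSU
c12: I3 exec-done
c13: I3 writes R4
c14: I4 reads · I5 issues→SHIFT
c15: I4 exec-done · I5 reads
c16: I4 writes R0 · I5 exec-done
c17: I5 writes R2 · I6 issues→LSU
c18: I6 reads · I7 issues→ADD
c19: I6 exec-done · I7 reads
c20: I6 writes R0
c21: I7 exec-done
c22: I7 writes R4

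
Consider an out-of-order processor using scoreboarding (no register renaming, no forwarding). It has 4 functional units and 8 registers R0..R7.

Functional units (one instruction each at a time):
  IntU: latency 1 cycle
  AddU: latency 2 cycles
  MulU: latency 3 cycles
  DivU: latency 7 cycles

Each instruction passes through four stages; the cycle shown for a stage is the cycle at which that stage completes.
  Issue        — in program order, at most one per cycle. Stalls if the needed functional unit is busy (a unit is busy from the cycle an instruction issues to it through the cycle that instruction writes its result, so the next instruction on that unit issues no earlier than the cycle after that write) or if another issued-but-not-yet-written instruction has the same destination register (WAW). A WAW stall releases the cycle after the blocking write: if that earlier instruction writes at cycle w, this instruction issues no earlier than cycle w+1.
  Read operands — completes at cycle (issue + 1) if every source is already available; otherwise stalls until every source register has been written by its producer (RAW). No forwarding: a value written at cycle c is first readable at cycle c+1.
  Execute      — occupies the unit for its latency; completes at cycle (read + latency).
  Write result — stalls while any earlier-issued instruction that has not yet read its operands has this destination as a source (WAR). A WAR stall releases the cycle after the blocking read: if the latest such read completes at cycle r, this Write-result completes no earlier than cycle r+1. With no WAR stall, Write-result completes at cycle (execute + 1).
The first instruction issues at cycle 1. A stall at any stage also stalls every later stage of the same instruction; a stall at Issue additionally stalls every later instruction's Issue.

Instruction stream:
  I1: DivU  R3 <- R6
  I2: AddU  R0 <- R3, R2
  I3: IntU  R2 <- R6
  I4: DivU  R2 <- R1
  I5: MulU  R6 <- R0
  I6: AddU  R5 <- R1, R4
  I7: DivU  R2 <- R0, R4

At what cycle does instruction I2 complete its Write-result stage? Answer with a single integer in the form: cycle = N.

cycle = 14

I1  is:1  ro:2  ex:9  wr:10
I2  is:2  ro:11  ex:13  wr:14  — RAW R3: wait I1 write@10
I3  is:3  ro:4  ex:5  wr:12  — WAR R2: wait I2 read@11
I4  is:13  ro:14  ex:21  wr:22  — WAW R2: wait I3 write@12
I5  is:14  ro:15  ex:18  wr:19
I6  is:15  ro:16  ex:18  wr:19
I7  is:23  ro:24  ex:31  wr:32  — struct: DivU busy until I4 writes@22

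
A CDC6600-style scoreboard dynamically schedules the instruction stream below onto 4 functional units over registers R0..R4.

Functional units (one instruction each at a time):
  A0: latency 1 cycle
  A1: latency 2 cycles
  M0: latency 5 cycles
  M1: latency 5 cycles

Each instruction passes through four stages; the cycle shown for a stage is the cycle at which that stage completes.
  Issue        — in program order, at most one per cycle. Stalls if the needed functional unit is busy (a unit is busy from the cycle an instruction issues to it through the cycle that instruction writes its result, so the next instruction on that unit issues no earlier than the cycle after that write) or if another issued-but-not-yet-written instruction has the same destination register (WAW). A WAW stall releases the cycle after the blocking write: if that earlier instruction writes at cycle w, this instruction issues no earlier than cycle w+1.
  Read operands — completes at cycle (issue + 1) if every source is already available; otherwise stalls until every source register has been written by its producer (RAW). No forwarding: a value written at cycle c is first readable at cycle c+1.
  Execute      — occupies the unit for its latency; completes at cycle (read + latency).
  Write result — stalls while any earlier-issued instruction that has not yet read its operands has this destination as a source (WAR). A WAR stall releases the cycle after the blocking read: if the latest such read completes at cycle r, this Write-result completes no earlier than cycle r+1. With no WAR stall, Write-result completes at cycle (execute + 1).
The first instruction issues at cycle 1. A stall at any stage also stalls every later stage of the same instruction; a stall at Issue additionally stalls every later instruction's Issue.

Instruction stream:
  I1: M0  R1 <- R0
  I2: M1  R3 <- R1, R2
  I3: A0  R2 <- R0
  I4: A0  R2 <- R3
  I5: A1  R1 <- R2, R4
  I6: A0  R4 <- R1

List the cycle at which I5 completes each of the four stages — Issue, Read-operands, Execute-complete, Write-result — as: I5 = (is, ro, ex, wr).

I5 = (12, 19, 21, 22)

cycle 1: I1 dispatched to M0
cycle 2: I1 operands ready; I2 dispatched to M1
cycle 3: I3 dispatched to A0
cycle 4: I3 operands ready
cycle 5: I3 complete
cycle 7: I1 complete
cycle 8: R1←I1
cycle 9: I2 operands ready
cycle 10: R2←I3
cycle 11: I4 dispatched to A0
cycle 12: I5 dispatched to A1
cycle 14: I2 complete
cycle 15: R3←I2
cycle 16: I4 operands ready
cycle 17: I4 complete
cycle 18: R2←I4
cycle 19: I5 operands ready; I6 dispatched to A0
cycle 21: I5 complete
cycle 22: R1←I5
cycle 23: I6 operands ready
cycle 24: I6 complete
cycle 25: R4←I6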